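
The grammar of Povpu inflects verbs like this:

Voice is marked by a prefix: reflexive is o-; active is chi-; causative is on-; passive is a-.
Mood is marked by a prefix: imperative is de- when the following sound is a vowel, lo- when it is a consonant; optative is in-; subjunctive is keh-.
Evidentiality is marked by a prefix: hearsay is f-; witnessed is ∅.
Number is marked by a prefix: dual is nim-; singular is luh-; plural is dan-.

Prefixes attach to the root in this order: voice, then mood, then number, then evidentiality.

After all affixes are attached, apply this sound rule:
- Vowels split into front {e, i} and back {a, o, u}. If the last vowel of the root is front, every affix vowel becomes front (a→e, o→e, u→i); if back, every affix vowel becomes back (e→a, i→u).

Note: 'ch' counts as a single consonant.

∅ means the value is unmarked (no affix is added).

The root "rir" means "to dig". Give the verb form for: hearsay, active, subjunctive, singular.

flihkehchirir

Attach voice active chi- → chirir.
Attach mood subjunctive keh- → kehchirir.
Attach number singular luh- → luhkehchirir.
Attach evidentiality hearsay f- → fluhkehchirir.
Apply vowel harmony: fluhkehchirir → flihkehchirir.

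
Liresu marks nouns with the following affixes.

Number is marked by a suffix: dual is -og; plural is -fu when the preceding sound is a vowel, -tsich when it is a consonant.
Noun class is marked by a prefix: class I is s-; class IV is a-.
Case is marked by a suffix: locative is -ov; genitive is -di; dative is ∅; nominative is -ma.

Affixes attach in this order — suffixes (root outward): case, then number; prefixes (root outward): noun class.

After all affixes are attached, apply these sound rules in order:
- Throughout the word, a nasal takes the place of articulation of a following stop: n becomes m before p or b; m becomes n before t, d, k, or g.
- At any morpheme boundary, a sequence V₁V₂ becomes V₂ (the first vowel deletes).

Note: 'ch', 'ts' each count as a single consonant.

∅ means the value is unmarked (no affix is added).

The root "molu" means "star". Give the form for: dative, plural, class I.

case = dative: zero marking, form stays molu.
Attach number plural -fu (after vowel 'u') → molufu.
Attach noun class class I s- → smolufu.
Nasal assimilation: no change.
Vowel deletion: no change.

smolufu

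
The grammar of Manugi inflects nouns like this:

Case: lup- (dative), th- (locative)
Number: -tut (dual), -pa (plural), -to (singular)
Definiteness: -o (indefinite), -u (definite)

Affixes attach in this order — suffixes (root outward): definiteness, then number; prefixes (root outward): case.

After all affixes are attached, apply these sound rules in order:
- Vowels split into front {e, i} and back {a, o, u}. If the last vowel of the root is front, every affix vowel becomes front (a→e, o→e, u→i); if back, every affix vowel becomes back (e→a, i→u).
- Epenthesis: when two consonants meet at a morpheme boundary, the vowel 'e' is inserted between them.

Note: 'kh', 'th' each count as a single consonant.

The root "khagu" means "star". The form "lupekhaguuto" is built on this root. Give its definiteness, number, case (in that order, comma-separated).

definite, singular, dative

Segment: lup-khagu-u-to.
definiteness: -u → definite.
number: -to → singular.
case: lup- → dative.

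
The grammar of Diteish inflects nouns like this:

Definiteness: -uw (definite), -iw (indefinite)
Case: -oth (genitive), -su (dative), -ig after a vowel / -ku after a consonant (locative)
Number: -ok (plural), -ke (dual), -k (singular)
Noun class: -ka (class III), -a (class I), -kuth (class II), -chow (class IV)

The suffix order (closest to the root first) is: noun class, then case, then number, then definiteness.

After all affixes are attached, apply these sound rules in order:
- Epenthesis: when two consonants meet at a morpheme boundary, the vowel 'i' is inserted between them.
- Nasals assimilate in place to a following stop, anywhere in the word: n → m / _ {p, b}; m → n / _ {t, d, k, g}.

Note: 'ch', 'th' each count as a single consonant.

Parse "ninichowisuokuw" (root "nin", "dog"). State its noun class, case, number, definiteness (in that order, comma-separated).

Segment: nin-chow-su-ok-uw.
noun class: -chow → class IV.
case: -su → dative.
number: -ok → plural.
definiteness: -uw → definite.

class IV, dative, plural, definite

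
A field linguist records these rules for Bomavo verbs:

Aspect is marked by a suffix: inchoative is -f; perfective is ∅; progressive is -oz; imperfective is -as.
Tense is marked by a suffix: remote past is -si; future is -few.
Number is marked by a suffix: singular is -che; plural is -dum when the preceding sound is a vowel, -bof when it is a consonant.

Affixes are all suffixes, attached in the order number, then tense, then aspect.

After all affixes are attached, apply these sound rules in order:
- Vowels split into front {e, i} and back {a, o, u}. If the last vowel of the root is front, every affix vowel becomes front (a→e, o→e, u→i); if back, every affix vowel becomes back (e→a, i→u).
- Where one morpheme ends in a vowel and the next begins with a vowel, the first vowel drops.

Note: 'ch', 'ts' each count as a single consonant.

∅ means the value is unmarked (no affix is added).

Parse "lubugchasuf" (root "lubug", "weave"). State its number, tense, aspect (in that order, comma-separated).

Segment: lubug-che-si-f.
number: -che → singular.
tense: -si → remote past.
aspect: -f → inchoative.

singular, remote past, inchoative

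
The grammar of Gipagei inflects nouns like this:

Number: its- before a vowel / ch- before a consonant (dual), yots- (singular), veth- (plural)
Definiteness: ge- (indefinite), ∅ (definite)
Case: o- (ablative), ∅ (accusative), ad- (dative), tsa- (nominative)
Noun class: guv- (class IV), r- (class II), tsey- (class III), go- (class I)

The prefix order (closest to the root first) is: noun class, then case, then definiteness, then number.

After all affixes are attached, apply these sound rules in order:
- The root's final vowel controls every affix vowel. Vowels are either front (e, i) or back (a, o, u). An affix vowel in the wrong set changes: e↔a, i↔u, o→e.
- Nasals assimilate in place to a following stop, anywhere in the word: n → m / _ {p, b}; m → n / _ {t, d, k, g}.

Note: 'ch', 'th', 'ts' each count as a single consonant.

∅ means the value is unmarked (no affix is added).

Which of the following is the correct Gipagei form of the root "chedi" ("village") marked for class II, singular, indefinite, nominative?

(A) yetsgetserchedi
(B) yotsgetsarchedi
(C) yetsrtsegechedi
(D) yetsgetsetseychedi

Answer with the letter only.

Attach noun class class II r- → rchedi.
Attach case nominative tsa- → tsarchedi.
Attach definiteness indefinite ge- → getsarchedi.
Attach number singular yots- → yotsgetsarchedi.
Apply vowel harmony: yotsgetsarchedi → yetsgetserchedi.
Nasal assimilation: no change.
So the correct form is yetsgetserchedi, option (A).
(B) yotsgetsarchedi is wrong: it fails to apply the sound rule(s).
(D) yetsgetsetseychedi is wrong: it uses class III instead of class II for noun class.
(C) yetsrtsegechedi is wrong: it has the affixes in the wrong order.

A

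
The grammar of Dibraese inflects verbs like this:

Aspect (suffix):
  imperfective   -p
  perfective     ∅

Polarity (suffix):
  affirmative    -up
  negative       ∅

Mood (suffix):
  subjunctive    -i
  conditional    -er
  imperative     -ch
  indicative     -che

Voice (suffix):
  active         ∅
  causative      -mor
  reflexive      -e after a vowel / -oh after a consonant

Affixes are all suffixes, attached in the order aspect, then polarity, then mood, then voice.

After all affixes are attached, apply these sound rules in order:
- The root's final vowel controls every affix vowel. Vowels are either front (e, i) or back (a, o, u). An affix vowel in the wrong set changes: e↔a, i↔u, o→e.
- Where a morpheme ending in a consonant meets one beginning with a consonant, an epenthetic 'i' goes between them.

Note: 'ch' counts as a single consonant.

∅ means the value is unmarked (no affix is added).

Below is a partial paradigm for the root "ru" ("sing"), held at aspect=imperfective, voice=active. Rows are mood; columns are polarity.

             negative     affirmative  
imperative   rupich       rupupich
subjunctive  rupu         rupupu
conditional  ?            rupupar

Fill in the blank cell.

Attach aspect imperfective -p → rup.
polarity = negative: zero marking, form stays rup.
Attach mood conditional -er → ruper.
voice = active: zero marking, form stays ruper.
Apply vowel harmony: ruper → rupar.
Epenthesis: no change.

rupar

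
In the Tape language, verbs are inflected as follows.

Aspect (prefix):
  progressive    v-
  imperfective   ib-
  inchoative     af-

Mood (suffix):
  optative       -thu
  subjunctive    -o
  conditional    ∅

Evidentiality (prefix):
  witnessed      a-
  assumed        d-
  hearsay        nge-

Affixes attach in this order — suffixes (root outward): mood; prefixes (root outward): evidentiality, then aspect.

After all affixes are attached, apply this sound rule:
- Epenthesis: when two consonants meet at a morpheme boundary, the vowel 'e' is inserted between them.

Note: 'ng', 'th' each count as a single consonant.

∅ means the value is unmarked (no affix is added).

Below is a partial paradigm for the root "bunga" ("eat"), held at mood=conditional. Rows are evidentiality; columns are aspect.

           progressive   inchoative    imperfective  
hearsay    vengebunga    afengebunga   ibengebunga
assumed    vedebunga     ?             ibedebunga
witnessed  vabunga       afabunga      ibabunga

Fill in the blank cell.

afedebunga

Attach evidentiality assumed d- → dbunga.
mood = conditional: zero marking, form stays dbunga.
Attach aspect inchoative af- → afdbunga.
Apply epenthesis: afdbunga → afedebunga.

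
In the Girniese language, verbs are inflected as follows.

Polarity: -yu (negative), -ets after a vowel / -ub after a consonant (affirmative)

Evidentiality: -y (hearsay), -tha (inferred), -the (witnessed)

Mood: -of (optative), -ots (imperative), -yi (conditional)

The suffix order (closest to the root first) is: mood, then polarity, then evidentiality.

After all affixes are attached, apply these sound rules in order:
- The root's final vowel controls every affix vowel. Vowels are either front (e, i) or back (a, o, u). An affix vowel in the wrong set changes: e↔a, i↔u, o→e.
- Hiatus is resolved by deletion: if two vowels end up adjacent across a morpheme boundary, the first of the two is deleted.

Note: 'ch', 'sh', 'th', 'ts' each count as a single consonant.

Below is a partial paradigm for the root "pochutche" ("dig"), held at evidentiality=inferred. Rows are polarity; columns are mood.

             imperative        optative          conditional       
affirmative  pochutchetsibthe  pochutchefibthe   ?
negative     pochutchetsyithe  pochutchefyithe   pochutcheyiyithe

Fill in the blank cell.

pochutcheyetsthe

Attach mood conditional -yi → pochutcheyi.
Attach polarity affirmative -ets (after vowel 'i') → pochutcheyiets.
Attach evidentiality inferred -tha → pochutcheyietstha.
Apply vowel harmony: pochutcheyietstha → pochutcheyietsthe.
Apply vowel deletion: pochutcheyietsthe → pochutcheyetsthe.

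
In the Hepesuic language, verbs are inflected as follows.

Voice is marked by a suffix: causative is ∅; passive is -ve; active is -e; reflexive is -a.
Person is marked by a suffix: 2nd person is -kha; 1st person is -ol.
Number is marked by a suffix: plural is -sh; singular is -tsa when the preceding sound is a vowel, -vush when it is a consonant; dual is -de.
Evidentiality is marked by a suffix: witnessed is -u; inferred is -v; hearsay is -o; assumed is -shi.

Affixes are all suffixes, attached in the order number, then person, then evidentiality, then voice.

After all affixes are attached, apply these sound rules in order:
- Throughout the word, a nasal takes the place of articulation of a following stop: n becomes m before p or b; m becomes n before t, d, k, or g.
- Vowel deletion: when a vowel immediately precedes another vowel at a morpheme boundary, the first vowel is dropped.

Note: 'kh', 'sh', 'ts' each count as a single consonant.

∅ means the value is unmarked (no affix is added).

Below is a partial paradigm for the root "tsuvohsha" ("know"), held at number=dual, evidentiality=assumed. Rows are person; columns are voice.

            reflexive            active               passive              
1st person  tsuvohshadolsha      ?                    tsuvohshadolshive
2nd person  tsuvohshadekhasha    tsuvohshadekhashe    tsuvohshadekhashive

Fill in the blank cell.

Attach number dual -de → tsuvohshade.
Attach person 1st person -ol → tsuvohshadeol.
Attach evidentiality assumed -shi → tsuvohshadeolshi.
Attach voice active -e → tsuvohshadeolshie.
Nasal assimilation: no change.
Apply vowel deletion: tsuvohshadeolshie → tsuvohshadolshe.

tsuvohshadolshe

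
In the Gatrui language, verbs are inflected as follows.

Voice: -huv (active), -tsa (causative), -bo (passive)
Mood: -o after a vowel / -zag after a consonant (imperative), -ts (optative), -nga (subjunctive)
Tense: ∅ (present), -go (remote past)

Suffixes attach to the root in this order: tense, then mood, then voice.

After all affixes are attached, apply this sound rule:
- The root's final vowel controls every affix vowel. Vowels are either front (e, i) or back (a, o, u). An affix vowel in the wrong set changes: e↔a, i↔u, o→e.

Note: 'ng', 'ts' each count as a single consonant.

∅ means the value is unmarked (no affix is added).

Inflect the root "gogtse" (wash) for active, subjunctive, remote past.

gogtsegengehiv

Attach tense remote past -go → gogtsego.
Attach mood subjunctive -nga → gogtsegonga.
Attach voice active -huv → gogtsegongahuv.
Apply vowel harmony: gogtsegongahuv → gogtsegengehiv.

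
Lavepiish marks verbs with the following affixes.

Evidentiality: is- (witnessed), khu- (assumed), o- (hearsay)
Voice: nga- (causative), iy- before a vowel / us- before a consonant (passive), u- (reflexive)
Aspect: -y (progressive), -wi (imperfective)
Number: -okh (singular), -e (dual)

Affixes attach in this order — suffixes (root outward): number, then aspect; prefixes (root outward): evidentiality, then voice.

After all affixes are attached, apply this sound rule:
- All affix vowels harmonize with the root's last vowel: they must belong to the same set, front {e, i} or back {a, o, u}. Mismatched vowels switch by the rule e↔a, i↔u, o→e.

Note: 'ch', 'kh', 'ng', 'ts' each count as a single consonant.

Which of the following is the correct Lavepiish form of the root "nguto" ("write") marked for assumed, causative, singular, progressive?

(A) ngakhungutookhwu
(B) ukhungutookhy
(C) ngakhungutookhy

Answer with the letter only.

Attach number singular -okh → ngutookh.
Attach evidentiality assumed khu- → khungutookh.
Attach voice causative nga- → ngakhungutookh.
Attach aspect progressive -y → ngakhungutookhy.
Vowel harmony: no change.
So the correct form is ngakhungutookhy, option (C).
(B) ukhungutookhy is wrong: it uses reflexive instead of causative for voice.
(A) ngakhungutookhwu is wrong: it uses imperfective instead of progressive for aspect.

C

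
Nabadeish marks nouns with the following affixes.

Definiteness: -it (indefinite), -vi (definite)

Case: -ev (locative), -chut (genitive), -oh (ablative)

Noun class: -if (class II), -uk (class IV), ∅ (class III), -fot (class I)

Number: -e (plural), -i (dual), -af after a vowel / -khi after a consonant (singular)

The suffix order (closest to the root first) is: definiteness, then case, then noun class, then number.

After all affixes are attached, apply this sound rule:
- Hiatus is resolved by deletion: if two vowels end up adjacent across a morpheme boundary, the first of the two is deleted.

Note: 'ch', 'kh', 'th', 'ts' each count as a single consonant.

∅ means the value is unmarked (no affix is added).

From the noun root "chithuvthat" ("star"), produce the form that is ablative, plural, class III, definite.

Attach definiteness definite -vi → chithuvthatvi.
Attach case ablative -oh → chithuvthatvioh.
noun class = class III: zero marking, form stays chithuvthatvioh.
Attach number plural -e → chithuvthatviohe.
Apply vowel deletion: chithuvthatviohe → chithuvthatvohe.

chithuvthatvohe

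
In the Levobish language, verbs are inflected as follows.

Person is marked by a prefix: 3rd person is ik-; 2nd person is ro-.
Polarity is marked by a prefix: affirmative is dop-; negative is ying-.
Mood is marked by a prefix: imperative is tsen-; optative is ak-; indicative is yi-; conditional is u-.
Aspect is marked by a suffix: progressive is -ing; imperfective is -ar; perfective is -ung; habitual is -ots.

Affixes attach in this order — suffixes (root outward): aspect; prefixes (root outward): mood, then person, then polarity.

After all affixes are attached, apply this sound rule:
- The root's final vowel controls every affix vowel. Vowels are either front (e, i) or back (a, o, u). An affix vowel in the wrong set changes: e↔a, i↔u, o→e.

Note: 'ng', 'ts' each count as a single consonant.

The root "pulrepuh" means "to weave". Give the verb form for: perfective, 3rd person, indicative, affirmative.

dopukyupulrepuhung

Attach mood indicative yi- → yipulrepuh.
Attach person 3rd person ik- → ikyipulrepuh.
Attach polarity affirmative dop- → dopikyipulrepuh.
Attach aspect perfective -ung → dopikyipulrepuhung.
Apply vowel harmony: dopikyipulrepuhung → dopukyupulrepuhung.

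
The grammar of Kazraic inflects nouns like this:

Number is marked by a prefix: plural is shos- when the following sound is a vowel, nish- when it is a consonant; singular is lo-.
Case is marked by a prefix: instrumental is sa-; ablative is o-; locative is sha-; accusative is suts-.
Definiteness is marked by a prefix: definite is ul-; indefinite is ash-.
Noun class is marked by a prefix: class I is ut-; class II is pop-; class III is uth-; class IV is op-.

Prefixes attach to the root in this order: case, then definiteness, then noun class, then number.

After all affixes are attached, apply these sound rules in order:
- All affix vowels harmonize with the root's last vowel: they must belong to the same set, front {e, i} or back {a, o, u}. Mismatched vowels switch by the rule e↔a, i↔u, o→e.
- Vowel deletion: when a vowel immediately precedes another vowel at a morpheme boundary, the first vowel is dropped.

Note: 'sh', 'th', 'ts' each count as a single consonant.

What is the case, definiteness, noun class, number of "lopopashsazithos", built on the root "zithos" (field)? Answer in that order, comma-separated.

Segment: lo-pop-ash-sa-zithos.
case: sa- → instrumental.
definiteness: ash- → indefinite.
noun class: pop- → class II.
number: lo- → singular.

instrumental, indefinite, class II, singular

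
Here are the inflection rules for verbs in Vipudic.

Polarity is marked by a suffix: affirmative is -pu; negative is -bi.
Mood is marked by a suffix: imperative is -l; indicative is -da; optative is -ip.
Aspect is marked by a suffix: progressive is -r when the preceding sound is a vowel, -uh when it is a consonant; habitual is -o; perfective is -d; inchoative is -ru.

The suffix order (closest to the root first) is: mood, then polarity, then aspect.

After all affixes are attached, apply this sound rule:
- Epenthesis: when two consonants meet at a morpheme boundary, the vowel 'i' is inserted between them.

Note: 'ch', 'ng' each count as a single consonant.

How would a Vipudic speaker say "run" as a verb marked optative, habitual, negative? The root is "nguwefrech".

Attach mood optative -ip → nguwefrechip.
Attach polarity negative -bi → nguwefrechipbi.
Attach aspect habitual -o → nguwefrechipbio.
Apply epenthesis: nguwefrechipbio → nguwefrechipibio.

nguwefrechipibio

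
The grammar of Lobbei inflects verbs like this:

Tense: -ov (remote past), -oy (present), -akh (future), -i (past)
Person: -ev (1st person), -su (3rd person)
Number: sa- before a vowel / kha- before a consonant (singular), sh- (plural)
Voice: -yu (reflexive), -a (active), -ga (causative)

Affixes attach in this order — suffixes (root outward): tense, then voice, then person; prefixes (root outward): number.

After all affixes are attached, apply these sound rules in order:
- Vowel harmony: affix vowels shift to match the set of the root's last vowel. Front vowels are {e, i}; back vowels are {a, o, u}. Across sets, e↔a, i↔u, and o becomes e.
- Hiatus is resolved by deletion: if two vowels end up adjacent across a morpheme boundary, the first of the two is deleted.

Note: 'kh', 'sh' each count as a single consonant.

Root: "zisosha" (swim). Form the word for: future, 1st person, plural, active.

Attach tense future -akh → zisoshaakh.
Attach voice active -a → zisoshaakha.
Attach person 1st person -ev → zisoshaakhaev.
Attach number plural sh- → shzisoshaakhaev.
Apply vowel harmony: shzisoshaakhaev → shzisoshaakhaav.
Apply vowel deletion: shzisoshaakhaav → shzisoshakhav.

shzisoshakhav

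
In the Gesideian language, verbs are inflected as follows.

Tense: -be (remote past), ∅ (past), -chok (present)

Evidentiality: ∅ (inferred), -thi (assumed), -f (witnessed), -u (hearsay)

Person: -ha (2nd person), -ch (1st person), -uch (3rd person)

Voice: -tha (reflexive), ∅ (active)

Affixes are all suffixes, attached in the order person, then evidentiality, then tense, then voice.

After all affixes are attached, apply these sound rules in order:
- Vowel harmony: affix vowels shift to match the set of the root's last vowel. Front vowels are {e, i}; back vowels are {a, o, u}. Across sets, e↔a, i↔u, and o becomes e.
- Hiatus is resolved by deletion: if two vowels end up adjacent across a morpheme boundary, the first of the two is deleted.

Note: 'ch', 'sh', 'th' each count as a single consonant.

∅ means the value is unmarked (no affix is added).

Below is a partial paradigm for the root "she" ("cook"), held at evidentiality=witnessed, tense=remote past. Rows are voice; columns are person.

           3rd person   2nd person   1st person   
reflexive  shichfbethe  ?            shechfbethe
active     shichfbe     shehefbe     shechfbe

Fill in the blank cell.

shehefbethe

Attach person 2nd person -ha → sheha.
Attach evidentiality witnessed -f → shehaf.
Attach tense remote past -be → shehafbe.
Attach voice reflexive -tha → shehafbetha.
Apply vowel harmony: shehafbetha → shehefbethe.
Vowel deletion: no change.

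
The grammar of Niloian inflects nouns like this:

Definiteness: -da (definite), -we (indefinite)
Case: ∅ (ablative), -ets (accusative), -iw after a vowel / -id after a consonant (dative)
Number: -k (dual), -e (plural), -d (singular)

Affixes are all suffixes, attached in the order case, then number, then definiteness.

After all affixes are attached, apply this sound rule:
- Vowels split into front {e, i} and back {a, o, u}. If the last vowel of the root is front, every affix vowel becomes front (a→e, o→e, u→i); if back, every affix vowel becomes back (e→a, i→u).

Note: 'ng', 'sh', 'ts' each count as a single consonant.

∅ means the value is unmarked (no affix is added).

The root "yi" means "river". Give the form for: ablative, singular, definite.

case = ablative: zero marking, form stays yi.
Attach number singular -d → yid.
Attach definiteness definite -da → yidda.
Apply vowel harmony: yidda → yidde.

yidde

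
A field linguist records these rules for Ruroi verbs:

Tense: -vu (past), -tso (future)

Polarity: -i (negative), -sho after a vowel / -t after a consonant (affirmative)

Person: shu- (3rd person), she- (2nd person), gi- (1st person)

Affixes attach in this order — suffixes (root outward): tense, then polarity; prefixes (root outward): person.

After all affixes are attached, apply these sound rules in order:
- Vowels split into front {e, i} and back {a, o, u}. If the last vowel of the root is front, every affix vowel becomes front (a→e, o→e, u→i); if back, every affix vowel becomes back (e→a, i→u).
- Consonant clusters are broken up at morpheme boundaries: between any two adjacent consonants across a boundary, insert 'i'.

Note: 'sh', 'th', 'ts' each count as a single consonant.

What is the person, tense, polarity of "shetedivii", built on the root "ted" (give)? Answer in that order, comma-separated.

Segment: she-ted-vu-i.
person: she- → 2nd person.
tense: -vu → past.
polarity: -i → negative.

2nd person, past, negative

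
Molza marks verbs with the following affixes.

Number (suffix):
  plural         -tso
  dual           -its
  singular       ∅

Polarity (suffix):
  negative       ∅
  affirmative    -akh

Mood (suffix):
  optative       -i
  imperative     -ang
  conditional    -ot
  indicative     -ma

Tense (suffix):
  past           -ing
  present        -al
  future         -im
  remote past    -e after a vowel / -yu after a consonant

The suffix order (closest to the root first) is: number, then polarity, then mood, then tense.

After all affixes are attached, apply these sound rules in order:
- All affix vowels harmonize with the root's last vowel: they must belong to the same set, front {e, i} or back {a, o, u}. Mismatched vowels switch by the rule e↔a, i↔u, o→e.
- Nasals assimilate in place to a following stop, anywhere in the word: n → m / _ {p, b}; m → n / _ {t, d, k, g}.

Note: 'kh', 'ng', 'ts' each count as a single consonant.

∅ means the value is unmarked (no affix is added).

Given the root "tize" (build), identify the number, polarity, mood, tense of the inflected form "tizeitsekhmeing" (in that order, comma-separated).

Segment: tize-its-akh-ma-ing.
number: -its → dual.
polarity: -akh → affirmative.
mood: -ma → indicative.
tense: -ing → past.

dual, affirmative, indicative, past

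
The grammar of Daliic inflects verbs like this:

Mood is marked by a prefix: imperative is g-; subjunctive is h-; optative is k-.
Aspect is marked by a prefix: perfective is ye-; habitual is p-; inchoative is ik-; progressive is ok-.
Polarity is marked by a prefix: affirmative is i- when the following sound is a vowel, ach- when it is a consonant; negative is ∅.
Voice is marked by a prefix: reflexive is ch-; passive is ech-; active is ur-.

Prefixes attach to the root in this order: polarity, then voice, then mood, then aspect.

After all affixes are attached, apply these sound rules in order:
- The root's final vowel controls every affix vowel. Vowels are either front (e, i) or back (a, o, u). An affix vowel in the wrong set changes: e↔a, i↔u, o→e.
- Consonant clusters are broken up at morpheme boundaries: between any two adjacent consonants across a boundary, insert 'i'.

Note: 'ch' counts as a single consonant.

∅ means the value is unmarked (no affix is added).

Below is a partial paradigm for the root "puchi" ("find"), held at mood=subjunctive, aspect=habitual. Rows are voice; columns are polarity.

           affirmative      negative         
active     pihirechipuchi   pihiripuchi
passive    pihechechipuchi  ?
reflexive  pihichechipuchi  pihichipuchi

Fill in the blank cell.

polarity = negative: zero marking, form stays puchi.
Attach voice passive ech- → echpuchi.
Attach mood subjunctive h- → hechpuchi.
Attach aspect habitual p- → phechpuchi.
Vowel harmony: no change.
Apply epenthesis: phechpuchi → pihechipuchi.

pihechipuchi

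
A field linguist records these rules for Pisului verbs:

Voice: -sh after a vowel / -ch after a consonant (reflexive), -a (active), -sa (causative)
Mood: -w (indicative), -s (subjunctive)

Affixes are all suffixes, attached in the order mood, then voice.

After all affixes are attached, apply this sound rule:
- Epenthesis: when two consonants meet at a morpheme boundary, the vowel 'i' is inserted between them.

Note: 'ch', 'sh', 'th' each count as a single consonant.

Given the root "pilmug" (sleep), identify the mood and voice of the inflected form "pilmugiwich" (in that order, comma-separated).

indicative, reflexive

Segment: pilmug-w-ch.
mood: -w → indicative.
voice: -sh/ch → reflexive.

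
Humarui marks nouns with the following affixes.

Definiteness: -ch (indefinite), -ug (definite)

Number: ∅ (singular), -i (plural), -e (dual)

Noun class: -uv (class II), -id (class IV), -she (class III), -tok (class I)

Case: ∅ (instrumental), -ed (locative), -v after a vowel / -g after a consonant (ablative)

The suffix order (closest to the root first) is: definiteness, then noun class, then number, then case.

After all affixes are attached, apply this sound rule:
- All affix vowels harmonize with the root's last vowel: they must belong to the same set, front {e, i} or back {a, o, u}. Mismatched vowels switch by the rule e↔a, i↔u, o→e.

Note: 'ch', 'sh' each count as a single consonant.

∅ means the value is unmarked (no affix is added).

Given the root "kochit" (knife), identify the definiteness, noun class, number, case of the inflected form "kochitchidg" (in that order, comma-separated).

Segment: kochit-ch-id-g.
definiteness: -ch → indefinite.
noun class: -id → class IV.
number: ∅ → singular.
case: -v/g → ablative.

indefinite, class IV, singular, ablative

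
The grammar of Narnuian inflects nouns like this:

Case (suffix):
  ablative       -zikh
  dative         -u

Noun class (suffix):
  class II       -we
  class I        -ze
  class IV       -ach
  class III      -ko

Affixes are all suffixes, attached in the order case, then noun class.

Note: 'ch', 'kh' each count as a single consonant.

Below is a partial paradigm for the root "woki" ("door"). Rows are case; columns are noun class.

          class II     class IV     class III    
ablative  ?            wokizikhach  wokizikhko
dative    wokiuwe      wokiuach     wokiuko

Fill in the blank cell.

wokizikhwe

Attach case ablative -zikh → wokizikh.
Attach noun class class II -we → wokizikhwe.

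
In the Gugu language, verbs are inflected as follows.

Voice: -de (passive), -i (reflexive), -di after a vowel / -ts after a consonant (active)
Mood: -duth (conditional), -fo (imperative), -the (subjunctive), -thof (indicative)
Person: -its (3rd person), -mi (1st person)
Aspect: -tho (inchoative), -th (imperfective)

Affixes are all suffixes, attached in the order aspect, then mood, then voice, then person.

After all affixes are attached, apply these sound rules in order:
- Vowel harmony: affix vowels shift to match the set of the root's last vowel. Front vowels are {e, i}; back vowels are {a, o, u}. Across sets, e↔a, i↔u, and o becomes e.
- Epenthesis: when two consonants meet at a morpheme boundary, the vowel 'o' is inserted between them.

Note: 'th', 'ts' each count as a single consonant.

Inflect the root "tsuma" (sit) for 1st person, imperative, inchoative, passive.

Attach aspect inchoative -tho → tsumatho.
Attach mood imperative -fo → tsumathofo.
Attach voice passive -de → tsumathofode.
Attach person 1st person -mi → tsumathofodemi.
Apply vowel harmony: tsumathofodemi → tsumathofodamu.
Epenthesis: no change.

tsumathofodamu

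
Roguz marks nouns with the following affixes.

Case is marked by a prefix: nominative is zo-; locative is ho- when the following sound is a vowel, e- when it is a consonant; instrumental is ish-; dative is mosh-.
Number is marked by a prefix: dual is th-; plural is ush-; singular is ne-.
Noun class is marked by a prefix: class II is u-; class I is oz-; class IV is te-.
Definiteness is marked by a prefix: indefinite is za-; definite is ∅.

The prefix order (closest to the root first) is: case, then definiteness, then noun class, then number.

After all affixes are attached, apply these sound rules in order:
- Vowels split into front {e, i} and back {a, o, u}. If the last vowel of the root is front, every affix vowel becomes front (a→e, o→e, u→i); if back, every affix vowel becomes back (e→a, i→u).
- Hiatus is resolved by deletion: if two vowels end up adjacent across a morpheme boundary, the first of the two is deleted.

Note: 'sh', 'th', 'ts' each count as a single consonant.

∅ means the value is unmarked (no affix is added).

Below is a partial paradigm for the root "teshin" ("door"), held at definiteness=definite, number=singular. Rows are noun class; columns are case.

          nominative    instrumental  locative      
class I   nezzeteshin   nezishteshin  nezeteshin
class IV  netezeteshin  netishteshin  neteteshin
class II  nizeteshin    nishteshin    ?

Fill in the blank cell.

Attach case locative e- (before consonant 't') → eteshin.
definiteness = definite: zero marking, form stays eteshin.
Attach noun class class II u- → ueteshin.
Attach number singular ne- → neueteshin.
Apply vowel harmony: neueteshin → neieteshin.
Apply vowel deletion: neieteshin → neteshin.

neteshin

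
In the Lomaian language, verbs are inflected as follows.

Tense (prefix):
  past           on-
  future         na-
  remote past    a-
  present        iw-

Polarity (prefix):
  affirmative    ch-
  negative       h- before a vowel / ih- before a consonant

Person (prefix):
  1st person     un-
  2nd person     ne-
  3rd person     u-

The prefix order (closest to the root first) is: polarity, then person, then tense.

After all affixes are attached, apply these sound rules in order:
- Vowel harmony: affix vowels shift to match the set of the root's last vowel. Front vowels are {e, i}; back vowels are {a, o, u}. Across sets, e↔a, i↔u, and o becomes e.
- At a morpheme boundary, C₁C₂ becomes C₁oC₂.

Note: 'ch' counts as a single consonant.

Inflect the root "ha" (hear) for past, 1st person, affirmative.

Attach polarity affirmative ch- → chha.
Attach person 1st person un- → unchha.
Attach tense past on- → onunchha.
Vowel harmony: no change.
Apply epenthesis: onunchha → onunochoha.

onunochoha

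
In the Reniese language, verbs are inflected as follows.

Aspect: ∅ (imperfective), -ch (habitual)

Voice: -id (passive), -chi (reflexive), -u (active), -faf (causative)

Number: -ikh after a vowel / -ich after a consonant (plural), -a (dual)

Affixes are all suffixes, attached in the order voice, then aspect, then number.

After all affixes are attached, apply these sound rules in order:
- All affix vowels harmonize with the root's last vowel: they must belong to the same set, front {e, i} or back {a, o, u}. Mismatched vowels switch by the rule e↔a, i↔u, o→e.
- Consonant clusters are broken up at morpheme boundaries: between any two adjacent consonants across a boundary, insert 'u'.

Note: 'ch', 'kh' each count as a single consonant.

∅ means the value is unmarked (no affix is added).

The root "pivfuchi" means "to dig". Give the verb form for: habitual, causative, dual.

pivfuchifefuche

Attach voice causative -faf → pivfuchifaf.
Attach aspect habitual -ch → pivfuchifafch.
Attach number dual -a → pivfuchifafcha.
Apply vowel harmony: pivfuchifafcha → pivfuchifefche.
Apply epenthesis: pivfuchifefche → pivfuchifefuche.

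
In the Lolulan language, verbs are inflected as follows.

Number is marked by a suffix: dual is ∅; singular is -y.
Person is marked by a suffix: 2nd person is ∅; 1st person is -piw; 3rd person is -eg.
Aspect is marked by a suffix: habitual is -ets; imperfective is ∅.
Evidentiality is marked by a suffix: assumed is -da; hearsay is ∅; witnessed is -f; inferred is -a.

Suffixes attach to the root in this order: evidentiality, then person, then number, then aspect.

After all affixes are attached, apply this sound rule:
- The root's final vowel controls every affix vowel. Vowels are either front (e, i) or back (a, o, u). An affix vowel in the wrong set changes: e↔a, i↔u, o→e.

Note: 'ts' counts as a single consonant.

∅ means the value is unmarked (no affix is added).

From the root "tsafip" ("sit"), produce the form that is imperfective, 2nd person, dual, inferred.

Attach evidentiality inferred -a → tsafipa.
person = 2nd person: zero marking, form stays tsafipa.
number = dual: zero marking, form stays tsafipa.
aspect = imperfective: zero marking, form stays tsafipa.
Apply vowel harmony: tsafipa → tsafipe.

tsafipe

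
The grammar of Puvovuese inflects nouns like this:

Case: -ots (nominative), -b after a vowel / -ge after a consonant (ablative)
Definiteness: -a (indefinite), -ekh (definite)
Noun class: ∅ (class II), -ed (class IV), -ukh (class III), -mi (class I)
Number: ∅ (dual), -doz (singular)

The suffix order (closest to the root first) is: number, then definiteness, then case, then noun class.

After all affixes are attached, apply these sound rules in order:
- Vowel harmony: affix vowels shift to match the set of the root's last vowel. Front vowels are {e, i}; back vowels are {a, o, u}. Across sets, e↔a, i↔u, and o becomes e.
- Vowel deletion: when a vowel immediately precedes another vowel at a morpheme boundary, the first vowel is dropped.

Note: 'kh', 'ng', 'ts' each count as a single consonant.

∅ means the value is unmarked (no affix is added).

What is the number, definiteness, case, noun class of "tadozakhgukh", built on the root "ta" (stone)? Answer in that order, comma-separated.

singular, definite, ablative, class III

Segment: ta-doz-ekh-ge-ukh.
number: -doz → singular.
definiteness: -ekh → definite.
case: -b/ge → ablative.
noun class: -ukh → class III.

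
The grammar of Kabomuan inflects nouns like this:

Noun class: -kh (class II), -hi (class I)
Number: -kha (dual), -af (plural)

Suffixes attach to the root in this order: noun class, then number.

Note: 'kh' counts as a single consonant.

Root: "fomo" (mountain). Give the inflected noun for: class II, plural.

fomokhaf

Attach noun class class II -kh → fomokh.
Attach number plural -af → fomokhaf.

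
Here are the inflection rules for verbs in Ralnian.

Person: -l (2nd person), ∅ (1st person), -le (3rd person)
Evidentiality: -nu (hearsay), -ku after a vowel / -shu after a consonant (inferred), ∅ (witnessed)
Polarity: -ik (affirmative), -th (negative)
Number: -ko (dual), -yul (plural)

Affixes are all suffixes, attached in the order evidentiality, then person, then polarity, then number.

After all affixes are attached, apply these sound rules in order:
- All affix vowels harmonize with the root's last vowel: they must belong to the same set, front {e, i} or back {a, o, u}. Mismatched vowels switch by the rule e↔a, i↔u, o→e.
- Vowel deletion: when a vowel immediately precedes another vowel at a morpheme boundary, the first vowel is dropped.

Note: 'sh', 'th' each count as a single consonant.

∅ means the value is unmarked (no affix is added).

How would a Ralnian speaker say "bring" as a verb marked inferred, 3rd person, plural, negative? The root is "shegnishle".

shegnishlekilethyil

Attach evidentiality inferred -ku (after vowel 'e') → shegnishleku.
Attach person 3rd person -le → shegnishlekule.
Attach polarity negative -th → shegnishlekuleth.
Attach number plural -yul → shegnishlekulethyul.
Apply vowel harmony: shegnishlekulethyul → shegnishlekilethyil.
Vowel deletion: no change.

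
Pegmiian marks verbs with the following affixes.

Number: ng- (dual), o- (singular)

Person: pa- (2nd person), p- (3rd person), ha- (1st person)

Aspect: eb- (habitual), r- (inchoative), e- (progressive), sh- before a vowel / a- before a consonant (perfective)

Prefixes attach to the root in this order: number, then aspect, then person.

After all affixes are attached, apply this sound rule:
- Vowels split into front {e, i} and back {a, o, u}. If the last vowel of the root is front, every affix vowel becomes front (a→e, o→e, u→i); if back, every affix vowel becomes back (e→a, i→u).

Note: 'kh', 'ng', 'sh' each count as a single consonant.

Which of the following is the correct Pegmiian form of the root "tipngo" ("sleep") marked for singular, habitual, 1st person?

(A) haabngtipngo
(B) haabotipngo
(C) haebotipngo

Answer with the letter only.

Attach number singular o- → otipngo.
Attach aspect habitual eb- → ebotipngo.
Attach person 1st person ha- → haebotipngo.
Apply vowel harmony: haebotipngo → haabotipngo.
So the correct form is haabotipngo, option (B).
(A) haabngtipngo is wrong: it uses dual instead of singular for number.
(C) haebotipngo is wrong: it fails to apply the sound rule(s).

B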